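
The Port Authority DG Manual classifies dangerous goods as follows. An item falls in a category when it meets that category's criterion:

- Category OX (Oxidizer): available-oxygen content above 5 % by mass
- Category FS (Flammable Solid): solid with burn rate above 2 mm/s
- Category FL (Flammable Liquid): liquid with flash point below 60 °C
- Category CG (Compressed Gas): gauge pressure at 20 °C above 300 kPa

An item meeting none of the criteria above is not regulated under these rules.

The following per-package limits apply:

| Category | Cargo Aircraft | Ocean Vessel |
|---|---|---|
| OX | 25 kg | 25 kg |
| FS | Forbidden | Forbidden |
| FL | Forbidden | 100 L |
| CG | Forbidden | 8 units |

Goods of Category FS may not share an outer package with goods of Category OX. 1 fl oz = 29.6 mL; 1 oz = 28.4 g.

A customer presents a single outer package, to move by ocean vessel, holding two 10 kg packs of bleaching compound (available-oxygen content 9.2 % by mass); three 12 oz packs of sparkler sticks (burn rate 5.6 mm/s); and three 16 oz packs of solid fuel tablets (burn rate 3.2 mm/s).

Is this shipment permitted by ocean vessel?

No

The bleaching compound has available-oxygen content 9.2 % by mass, which is > 5 % by mass, so it is Category OX (Oxidizer).
Burn rate 5.6 mm/s meets the Category FS criterion (Flammable Solid), so the sparkler sticks are Category FS.
With burn rate 3.2 mm/s (> 2 mm/s), the solid fuel tablets fall in Category FS.
Category FS net quantity: (three 12 oz packs = 1022.4 g) + (three 16 oz packs = 1363.2 g) = 2385.6 g.
By ocean vessel, Category FS is Forbidden regardless of quantity.
Category OX quantity: two 10 kg packs = 20 kg.
20 kg is within the ocean vessel limit of 25 kg for Category OX.
Category FS and Category OX may not share an outer package.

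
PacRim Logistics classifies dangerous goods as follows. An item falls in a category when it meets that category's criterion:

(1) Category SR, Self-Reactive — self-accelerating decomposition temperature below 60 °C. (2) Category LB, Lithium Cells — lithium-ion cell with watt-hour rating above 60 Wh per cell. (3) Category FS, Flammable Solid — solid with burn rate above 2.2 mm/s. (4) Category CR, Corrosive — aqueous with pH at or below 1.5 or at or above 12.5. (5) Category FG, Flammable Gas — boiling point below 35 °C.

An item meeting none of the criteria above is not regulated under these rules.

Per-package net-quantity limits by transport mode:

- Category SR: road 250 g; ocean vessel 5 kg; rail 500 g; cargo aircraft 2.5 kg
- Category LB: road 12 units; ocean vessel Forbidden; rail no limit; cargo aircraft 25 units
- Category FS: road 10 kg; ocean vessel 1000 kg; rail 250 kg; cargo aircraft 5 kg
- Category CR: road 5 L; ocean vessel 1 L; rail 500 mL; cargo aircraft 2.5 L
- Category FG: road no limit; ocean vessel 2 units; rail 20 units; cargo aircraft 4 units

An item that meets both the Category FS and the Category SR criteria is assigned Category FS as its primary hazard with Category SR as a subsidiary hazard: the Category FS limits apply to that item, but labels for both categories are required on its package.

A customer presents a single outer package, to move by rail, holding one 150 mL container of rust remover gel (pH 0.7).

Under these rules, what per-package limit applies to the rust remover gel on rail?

The rust remover gel has pH 0.7, which is ≤ 1.5, so it is Category CR (Corrosive).
The rail limit for Category CR is 500 mL.

500 mL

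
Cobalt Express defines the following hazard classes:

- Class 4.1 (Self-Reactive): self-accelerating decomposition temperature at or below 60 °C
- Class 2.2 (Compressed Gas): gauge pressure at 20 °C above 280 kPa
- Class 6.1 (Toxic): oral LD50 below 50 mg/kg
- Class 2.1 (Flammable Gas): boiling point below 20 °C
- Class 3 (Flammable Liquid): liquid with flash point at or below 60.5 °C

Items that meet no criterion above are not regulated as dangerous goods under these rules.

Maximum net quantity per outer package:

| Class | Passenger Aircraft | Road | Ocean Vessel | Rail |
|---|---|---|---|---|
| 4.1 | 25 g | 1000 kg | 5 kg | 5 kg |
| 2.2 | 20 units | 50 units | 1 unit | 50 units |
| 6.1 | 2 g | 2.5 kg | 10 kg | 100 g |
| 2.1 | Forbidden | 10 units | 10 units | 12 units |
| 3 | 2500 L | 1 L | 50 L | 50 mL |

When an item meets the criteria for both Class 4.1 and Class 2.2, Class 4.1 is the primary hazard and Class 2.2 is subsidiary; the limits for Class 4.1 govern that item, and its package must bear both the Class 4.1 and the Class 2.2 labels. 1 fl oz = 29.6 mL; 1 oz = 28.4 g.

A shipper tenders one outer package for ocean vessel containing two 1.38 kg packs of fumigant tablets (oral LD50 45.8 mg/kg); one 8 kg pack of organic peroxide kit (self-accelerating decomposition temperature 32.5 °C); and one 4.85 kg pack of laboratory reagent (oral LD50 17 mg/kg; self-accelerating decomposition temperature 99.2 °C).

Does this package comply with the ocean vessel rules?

No

With oral LD50 45.8 mg/kg (< 50 mg/kg), the fumigant tablets fall in Class 6.1.
With self-accelerating decomposition temperature 32.5 °C (≤ 60 °C), the organic peroxide kit falls in Class 4.1.
The laboratory reagent has oral LD50 17 mg/kg, which is < 50 mg/kg, so it is Class 6.1 (Toxic).
Class 4.1 quantity: 8 kg.
That exceeds the Class 4.1 ocean vessel limit of 5 kg.
Total Class 6.1: (two 1.38 kg packs = 2.76 kg) + 4.85 kg = 7.61 kg.
7.61 kg is within the ocean vessel limit of 10 kg for Class 6.1.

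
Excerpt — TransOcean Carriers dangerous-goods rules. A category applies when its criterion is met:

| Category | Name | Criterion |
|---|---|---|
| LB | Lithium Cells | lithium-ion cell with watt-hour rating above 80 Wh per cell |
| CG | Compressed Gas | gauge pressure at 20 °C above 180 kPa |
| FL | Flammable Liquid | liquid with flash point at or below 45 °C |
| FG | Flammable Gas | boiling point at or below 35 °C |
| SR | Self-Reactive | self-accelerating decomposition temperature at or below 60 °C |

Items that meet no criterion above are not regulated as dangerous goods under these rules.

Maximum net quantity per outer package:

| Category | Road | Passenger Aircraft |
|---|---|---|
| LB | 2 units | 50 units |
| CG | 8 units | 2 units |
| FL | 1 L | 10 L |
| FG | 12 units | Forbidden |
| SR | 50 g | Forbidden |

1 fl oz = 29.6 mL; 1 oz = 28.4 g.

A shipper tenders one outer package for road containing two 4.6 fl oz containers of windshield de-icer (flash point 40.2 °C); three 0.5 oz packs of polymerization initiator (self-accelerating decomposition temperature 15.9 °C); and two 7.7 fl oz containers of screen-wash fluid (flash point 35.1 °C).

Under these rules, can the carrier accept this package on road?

Yes

The windshield de-icer has flash point 40.2 °C, which is ≤ 45 °C, so it is Category FL (Flammable Liquid).
With self-accelerating decomposition temperature 15.9 °C (≤ 60 °C), the polymerization initiator falls in Category SR.
With flash point 35.1 °C (≤ 45 °C), the screen-wash fluid falls in Category FL.
Total Category FL: (two 4.6 fl oz containers = 272.32 mL) + (two 7.7 fl oz containers = 455.84 mL) = 728.16 mL.
728.16 mL ≤ 1 L (road limit, Category FL) — within limit.
Category SR quantity: three 0.5 oz packs = 42.6 g.
That is within the Category SR road limit of 50 g.
Every hazard category is within its road limit and no segregation rule is violated.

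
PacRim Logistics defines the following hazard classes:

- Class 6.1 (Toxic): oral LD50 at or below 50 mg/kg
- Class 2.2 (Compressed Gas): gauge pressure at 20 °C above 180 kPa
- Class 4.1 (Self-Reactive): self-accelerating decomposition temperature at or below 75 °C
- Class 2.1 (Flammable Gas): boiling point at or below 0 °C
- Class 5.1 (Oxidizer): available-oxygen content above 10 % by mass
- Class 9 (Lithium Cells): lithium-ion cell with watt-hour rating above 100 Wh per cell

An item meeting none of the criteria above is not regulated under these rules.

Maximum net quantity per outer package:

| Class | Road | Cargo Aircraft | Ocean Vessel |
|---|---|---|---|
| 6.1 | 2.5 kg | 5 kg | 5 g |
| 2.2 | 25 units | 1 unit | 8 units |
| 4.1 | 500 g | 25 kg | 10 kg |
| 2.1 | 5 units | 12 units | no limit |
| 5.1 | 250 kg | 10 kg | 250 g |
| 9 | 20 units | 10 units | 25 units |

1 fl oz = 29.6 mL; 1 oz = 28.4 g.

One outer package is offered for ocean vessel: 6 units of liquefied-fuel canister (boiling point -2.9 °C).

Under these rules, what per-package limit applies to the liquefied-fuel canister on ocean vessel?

no limit

The liquefied-fuel canister has boiling point -2.9 °C, which is ≤ 0 °C, so it is Class 2.1 (Flammable Gas).
The ocean vessel limit for Class 2.1 is no limit.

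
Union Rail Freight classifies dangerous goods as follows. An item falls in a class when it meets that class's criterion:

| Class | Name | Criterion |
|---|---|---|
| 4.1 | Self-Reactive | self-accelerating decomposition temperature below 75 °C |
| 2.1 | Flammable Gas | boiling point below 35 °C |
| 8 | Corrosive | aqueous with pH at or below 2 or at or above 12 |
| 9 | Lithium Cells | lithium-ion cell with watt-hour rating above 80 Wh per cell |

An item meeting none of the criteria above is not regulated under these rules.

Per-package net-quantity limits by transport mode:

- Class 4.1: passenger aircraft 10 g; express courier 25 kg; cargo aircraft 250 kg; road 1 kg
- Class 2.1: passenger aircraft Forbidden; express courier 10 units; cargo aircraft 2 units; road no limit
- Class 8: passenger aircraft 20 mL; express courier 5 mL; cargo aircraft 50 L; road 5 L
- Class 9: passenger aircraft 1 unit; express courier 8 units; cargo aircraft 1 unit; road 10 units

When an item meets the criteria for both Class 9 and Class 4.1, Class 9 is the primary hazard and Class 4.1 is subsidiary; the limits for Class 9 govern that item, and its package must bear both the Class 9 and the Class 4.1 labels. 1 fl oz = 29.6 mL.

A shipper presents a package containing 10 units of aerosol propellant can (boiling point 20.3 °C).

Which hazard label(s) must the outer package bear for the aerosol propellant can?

Class 2.1

The aerosol propellant can has boiling point 20.3 °C, which is < 35 °C, so it is Class 2.1 (Flammable Gas).
Only the Class 2.1 label is required.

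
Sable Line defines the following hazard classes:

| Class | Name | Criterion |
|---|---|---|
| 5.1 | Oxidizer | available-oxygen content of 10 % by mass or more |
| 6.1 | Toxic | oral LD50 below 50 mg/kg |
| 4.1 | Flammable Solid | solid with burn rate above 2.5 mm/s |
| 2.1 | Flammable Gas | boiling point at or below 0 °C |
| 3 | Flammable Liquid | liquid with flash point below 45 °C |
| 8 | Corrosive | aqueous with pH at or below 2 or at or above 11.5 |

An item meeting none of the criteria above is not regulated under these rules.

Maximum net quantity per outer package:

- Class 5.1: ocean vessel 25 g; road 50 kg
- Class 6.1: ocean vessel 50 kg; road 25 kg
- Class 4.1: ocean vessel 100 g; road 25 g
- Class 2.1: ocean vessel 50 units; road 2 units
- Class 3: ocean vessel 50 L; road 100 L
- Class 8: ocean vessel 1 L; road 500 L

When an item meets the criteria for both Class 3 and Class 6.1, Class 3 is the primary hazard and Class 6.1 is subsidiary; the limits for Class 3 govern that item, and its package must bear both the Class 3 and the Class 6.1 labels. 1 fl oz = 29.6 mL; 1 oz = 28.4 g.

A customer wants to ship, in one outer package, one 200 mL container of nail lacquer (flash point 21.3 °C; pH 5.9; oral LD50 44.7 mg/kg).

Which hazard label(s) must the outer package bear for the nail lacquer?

The nail lacquer has flash point 21.3 °C, which is < 45 °C, so it is Class 3 (Flammable Liquid).
Oral LD50 44.7 mg/kg meets the Class 6.1 criterion (Toxic), so the nail lacquer is Class 6.1.
By the precedence rule Class 3 is primary and Class 6.1 is subsidiary, and that rule requires both labels on the package.

Class 3 and 6.1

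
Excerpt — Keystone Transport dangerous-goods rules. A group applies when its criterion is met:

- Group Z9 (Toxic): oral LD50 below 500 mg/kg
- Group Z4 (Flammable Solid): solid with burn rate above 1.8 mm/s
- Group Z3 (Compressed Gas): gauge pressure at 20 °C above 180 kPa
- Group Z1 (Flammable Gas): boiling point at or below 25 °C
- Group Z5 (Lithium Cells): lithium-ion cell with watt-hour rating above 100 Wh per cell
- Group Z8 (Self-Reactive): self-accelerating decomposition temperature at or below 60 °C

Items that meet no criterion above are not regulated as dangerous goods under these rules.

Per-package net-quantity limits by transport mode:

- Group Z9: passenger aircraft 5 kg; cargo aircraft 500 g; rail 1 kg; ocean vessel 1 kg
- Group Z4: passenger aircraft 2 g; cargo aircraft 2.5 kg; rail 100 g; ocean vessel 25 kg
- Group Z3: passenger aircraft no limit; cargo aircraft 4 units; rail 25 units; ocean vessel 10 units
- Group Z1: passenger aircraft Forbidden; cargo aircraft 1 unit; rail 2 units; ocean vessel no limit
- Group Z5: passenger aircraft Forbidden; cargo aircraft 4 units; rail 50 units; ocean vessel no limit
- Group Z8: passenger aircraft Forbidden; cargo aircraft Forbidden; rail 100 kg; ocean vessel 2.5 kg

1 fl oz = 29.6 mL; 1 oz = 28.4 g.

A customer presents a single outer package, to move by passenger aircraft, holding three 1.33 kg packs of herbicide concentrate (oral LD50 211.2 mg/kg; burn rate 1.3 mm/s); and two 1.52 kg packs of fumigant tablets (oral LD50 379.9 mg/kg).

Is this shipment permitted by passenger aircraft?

Oral LD50 211.2 mg/kg meets the Group Z9 criterion (Toxic), so the herbicide concentrate is Group Z9.
With oral LD50 379.9 mg/kg (< 500 mg/kg), the fumigant tablets fall in Group Z9.
Group Z9 net quantity: (three 1.33 kg packs = 3.99 kg) + (two 1.52 kg packs = 3.04 kg) = 7.03 kg.
That exceeds the Group Z9 passenger aircraft limit of 5 kg.

No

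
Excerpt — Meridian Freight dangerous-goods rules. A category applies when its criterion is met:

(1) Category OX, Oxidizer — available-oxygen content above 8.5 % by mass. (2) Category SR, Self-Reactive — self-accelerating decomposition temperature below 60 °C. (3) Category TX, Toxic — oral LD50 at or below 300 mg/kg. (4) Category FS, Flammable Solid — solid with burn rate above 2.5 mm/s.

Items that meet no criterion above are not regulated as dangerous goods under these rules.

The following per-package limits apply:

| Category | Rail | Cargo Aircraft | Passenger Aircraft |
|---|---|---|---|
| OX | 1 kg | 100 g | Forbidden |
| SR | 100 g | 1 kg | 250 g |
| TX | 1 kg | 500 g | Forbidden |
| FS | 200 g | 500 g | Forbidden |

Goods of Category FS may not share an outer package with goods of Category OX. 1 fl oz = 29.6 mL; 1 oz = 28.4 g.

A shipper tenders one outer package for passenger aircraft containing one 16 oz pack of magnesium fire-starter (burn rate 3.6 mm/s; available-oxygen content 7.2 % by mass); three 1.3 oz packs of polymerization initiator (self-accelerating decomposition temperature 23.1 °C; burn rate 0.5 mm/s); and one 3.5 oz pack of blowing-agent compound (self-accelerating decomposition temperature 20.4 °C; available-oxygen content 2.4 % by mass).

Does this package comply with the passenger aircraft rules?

Burn rate 3.6 mm/s meets the Category FS criterion (Flammable Solid), so the magnesium fire-starter is Category FS.
The polymerization initiator has self-accelerating decomposition temperature 23.1 °C, which is < 60 °C, so it is Category SR (Self-Reactive).
The blowing-agent compound has self-accelerating decomposition temperature 20.4 °C, which is < 60 °C, so it is Category SR (Self-Reactive).
Total Category SR: (three 1.3 oz packs = 110.76 g) + (one 3.5 oz pack = 99.4 g) = 210.16 g.
210.16 g ≤ 250 g (passenger aircraft limit, Category SR) — within limit.
Category FS quantity: one 16 oz pack = 454.4 g.
By passenger aircraft, Category FS is Forbidden regardless of quantity.
The segregation rule (Category FS with Category OX) does not apply to Category SR with Category FS.

No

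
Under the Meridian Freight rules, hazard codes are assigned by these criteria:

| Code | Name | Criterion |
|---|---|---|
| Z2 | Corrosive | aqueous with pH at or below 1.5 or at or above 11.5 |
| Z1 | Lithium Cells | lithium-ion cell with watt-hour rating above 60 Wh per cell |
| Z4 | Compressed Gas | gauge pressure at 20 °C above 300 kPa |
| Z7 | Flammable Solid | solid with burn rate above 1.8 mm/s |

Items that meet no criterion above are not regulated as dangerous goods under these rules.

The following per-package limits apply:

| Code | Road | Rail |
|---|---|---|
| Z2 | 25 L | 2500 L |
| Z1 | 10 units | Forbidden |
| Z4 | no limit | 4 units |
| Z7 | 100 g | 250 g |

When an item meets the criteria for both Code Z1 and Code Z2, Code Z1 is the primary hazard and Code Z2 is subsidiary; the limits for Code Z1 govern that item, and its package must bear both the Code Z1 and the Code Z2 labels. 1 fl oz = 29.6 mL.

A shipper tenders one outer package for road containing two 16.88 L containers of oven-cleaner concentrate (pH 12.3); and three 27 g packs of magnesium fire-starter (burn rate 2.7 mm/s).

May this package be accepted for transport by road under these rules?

Oven-cleaner concentrate: pH 12.3 ≥ 11.5 → Code Z2 (Corrosive).
With burn rate 2.7 mm/s (> 1.8 mm/s), the magnesium fire-starter falls in Code Z7.
Code Z7 quantity: three 27 g packs = 81 g.
81 g ≤ 100 g (road limit, Code Z7) — within limit.
Code Z2 quantity: two 16.88 L containers = 33.76 L.
33.76 L > 25 L (road limit, Code Z2) — over the limit.

No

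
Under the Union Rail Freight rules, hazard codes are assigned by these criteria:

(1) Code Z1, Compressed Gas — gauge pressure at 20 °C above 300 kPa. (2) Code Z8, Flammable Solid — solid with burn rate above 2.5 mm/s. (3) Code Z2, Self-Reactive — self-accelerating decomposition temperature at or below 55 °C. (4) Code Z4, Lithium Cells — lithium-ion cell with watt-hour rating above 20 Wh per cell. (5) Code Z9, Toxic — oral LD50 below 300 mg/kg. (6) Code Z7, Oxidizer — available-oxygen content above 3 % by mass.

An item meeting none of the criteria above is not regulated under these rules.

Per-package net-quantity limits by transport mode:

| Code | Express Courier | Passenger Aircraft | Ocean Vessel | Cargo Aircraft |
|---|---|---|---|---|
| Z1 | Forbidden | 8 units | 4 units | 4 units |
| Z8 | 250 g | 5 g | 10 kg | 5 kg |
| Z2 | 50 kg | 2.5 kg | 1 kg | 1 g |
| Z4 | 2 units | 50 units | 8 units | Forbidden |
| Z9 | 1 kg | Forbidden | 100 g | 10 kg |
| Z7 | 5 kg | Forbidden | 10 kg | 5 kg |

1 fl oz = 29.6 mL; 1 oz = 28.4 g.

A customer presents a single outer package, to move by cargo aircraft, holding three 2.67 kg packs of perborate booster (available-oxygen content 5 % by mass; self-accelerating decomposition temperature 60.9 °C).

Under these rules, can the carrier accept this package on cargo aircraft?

No

Available-oxygen content 5 % by mass meets the Code Z7 criterion (Oxidizer), so the perborate booster is Code Z7.
Code Z7 quantity: three 2.67 kg packs = 8.01 kg.
8.01 kg > 5 kg (cargo aircraft limit, Code Z7) — over the limit.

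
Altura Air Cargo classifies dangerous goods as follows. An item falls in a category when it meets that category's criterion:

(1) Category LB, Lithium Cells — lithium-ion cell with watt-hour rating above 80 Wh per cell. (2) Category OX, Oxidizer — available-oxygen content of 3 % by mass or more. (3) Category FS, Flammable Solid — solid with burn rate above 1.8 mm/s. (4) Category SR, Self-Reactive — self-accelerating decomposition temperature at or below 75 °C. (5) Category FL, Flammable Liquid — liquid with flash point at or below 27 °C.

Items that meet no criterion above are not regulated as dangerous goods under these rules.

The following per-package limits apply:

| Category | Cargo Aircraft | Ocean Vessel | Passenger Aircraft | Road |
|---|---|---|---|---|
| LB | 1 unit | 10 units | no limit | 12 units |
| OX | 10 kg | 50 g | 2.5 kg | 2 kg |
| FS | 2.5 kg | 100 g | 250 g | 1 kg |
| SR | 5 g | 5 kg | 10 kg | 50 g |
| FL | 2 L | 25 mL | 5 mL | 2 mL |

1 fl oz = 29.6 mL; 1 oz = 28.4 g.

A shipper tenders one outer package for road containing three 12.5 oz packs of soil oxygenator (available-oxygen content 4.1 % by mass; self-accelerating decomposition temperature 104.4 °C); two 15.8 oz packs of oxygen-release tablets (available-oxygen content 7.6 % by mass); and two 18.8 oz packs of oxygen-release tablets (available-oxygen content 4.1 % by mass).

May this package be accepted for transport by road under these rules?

Soil oxygenator: available-oxygen content 4.1 % by mass ≥ 3 % by mass → Category OX (Oxidizer).
The oxygen-release tablets have available-oxygen content 7.6 % by mass, which is ≥ 3 % by mass, so they are Category OX (Oxidizer).
Oxygen-release tablets: available-oxygen content 4.1 % by mass ≥ 3 % by mass → Category OX (Oxidizer).
Category OX net quantity: (three 12.5 oz packs = 1.065 kg) + (two 15.8 oz packs = 897.44 g) + (two 18.8 oz packs = 1067.84 g) = 3030.28 g.
3030.28 g > 2 kg (road limit, Category OX) — over the limit.

No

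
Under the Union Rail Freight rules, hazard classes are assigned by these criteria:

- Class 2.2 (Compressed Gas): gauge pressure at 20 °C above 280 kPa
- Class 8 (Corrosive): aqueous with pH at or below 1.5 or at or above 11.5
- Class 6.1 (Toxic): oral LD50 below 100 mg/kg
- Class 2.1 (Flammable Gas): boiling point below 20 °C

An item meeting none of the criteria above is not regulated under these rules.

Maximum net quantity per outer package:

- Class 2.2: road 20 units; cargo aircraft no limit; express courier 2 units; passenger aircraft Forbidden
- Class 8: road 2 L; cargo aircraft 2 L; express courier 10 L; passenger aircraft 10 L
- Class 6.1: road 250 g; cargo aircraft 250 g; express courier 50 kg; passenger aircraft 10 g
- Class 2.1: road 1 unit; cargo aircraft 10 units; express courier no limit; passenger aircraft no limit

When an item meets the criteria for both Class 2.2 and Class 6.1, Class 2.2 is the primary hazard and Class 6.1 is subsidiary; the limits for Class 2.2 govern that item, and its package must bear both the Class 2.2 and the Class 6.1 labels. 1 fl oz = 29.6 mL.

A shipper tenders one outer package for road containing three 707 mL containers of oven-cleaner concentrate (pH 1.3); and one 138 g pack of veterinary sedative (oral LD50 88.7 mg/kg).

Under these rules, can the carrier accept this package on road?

No

The oven-cleaner concentrate has pH 1.3, which is ≤ 1.5, so it is Class 8 (Corrosive).
Oral LD50 88.7 mg/kg meets the Class 6.1 criterion (Toxic), so the veterinary sedative is Class 6.1.
Class 8 quantity: three 707 mL containers = 2.121 L.
2.121 L > 2 L (road limit, Class 8) — over the limit.
Class 6.1 quantity: 138 g.
138 g ≤ 250 g (road limit, Class 6.1) — within limit.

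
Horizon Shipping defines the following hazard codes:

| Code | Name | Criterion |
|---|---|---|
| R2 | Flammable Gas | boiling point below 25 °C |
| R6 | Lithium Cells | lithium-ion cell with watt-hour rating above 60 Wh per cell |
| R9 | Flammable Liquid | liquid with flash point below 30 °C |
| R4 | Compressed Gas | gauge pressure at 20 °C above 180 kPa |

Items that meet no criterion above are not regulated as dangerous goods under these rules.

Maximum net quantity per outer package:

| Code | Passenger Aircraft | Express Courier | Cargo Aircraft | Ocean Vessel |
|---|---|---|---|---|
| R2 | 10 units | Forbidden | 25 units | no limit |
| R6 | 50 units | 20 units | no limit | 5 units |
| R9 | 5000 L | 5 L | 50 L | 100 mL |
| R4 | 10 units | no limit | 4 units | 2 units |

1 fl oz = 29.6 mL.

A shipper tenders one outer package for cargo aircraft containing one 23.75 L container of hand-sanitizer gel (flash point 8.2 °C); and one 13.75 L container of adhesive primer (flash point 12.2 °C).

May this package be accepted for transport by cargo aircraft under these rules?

Yes

The hand-sanitizer gel has flash point 8.2 °C, which is < 30 °C, so it is Code R9 (Flammable Liquid).
Flash point 12.2 °C meets the Code R9 criterion (Flammable Liquid), so the adhesive primer is Code R9.
Total Code R9: 23.75 L + 13.75 L = 37.5 L.
37.5 L is within the cargo aircraft limit of 50 L for Code R9.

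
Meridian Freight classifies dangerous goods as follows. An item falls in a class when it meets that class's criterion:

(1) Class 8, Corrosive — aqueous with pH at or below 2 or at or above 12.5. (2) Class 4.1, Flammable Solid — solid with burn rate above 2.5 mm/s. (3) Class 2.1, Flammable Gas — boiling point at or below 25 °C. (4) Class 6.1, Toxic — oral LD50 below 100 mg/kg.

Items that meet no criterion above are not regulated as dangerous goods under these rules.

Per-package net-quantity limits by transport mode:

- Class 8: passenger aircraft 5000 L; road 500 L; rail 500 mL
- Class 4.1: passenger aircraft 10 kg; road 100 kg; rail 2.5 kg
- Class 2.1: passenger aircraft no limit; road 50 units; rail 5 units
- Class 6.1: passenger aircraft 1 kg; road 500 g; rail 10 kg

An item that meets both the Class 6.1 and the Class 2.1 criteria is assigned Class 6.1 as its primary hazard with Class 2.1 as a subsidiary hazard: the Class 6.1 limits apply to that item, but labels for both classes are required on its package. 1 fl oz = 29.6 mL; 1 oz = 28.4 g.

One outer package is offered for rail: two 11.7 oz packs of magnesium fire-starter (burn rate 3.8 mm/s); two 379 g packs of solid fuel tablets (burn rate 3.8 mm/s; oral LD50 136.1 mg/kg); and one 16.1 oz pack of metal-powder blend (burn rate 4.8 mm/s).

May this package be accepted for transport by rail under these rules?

Burn rate 3.8 mm/s meets the Class 4.1 criterion (Flammable Solid), so the magnesium fire-starter is Class 4.1.
With burn rate 3.8 mm/s (> 2.5 mm/s), the solid fuel tablets fall in Class 4.1.
The metal-powder blend has burn rate 4.8 mm/s, which is > 2.5 mm/s, so it is Class 4.1 (Flammable Solid).
Total Class 4.1: (two 11.7 oz packs = 664.56 g) + (two 379 g packs = 758 g) + (one 16.1 oz pack = 457.24 g) = 1879.8 g.
That is within the Class 4.1 rail limit of 2.5 kg.

Yes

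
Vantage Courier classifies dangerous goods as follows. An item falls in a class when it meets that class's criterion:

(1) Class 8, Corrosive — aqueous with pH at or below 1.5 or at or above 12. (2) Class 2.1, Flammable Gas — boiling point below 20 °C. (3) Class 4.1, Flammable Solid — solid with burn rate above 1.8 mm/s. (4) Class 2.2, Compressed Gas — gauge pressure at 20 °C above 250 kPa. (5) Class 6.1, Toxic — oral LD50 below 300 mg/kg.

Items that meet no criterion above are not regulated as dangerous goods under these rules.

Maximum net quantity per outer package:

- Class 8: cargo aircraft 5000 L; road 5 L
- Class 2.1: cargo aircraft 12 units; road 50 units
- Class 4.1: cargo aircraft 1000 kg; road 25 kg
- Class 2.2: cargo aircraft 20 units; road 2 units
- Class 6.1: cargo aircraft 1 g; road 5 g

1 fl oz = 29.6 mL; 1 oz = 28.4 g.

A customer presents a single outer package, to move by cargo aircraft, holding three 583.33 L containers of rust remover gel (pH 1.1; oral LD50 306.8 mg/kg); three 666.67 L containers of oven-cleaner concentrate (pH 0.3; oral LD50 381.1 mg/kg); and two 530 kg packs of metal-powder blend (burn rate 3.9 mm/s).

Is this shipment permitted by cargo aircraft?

No

Rust remover gel: pH 1.1 ≤ 1.5 → Class 8 (Corrosive).
With pH 0.3 (≤ 1.5), the oven-cleaner concentrate falls in Class 8.
With burn rate 3.9 mm/s (> 1.8 mm/s), the metal-powder blend falls in Class 4.1.
Class 8 net quantity: (three 583.33 L containers = 1749.99 L) + (three 666.67 L containers = 2000.01 L) = 3750 L.
3750 L ≤ 5000 L (cargo aircraft limit, Class 8) — within limit.
Class 4.1 quantity: two 530 kg packs = 1060 kg.
That exceeds the Class 4.1 cargo aircraft limit of 1000 kg.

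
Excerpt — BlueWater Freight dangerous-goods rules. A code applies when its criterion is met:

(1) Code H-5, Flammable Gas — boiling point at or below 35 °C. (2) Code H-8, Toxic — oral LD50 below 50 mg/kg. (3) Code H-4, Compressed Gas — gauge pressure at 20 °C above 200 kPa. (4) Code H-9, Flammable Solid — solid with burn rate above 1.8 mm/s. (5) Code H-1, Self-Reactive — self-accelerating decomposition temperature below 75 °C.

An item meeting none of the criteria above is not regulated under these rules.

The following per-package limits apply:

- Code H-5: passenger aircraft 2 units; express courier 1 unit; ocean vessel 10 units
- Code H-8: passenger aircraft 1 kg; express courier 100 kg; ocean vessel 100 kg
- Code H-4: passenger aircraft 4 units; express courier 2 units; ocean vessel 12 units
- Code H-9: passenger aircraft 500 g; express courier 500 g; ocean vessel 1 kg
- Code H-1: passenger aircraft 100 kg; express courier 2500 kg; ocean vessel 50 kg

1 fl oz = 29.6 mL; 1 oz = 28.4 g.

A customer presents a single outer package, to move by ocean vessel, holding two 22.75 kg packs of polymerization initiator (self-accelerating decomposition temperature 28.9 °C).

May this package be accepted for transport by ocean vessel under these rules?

With self-accelerating decomposition temperature 28.9 °C (< 75 °C), the polymerization initiator falls in Code H-1.
Code H-1 quantity: two 22.75 kg packs = 45.5 kg.
45.5 kg is within the ocean vessel limit of 50 kg for Code H-1.

Yes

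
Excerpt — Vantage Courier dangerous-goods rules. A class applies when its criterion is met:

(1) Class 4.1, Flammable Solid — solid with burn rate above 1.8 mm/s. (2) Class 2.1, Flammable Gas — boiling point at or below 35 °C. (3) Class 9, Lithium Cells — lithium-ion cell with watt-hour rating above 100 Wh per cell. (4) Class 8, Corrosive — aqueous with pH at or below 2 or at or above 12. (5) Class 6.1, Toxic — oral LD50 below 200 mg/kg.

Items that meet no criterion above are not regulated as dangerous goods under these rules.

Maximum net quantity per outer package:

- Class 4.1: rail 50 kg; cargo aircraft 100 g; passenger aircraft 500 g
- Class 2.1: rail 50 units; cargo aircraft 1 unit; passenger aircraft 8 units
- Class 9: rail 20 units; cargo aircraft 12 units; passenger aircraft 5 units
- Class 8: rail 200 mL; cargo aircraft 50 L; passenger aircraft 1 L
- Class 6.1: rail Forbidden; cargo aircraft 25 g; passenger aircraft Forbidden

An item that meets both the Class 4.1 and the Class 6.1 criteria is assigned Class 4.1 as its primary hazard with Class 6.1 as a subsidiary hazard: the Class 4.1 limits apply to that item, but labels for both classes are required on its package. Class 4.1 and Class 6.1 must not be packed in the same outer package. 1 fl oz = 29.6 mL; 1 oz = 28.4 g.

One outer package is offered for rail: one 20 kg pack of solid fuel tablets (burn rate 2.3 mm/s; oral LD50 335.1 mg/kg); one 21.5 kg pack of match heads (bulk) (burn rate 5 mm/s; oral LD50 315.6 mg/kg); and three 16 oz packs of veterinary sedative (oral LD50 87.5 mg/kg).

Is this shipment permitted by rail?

With burn rate 2.3 mm/s (> 1.8 mm/s), the solid fuel tablets fall in Class 4.1.
Match heads (bulk): burn rate 5 mm/s > 1.8 mm/s → Class 4.1 (Flammable Solid).
Oral LD50 87.5 mg/kg meets the Class 6.1 criterion (Toxic), so the veterinary sedative is Class 6.1.
Class 4.1 net quantity: 20 kg + 21.5 kg = 41.5 kg.
That is within the Class 4.1 rail limit of 50 kg.
Class 6.1 quantity: three 16 oz packs = 1363.2 g.
Class 6.1 is Forbidden by rail.
Class 4.1 and Class 6.1 may not share an outer package.

No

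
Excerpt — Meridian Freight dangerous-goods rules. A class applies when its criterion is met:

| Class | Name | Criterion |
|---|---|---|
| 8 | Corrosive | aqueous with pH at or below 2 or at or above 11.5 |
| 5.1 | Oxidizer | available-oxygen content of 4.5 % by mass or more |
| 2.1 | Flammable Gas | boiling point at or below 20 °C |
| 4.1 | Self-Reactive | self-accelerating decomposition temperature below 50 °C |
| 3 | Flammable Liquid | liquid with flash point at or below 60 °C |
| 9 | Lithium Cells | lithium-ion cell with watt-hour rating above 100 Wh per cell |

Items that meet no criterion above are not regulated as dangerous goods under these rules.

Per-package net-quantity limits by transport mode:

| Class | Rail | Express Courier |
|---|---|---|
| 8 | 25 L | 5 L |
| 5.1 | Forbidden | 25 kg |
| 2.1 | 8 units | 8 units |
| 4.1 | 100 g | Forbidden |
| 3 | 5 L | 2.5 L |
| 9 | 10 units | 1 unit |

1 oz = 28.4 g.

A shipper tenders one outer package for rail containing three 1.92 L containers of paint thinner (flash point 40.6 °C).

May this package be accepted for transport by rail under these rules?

Paint thinner: flash point 40.6 °C ≤ 60 °C → Class 3 (Flammable Liquid).
Class 3 quantity: three 1.92 L containers = 5.76 L.
5.76 L exceeds the rail limit of 5 L for Class 3.

No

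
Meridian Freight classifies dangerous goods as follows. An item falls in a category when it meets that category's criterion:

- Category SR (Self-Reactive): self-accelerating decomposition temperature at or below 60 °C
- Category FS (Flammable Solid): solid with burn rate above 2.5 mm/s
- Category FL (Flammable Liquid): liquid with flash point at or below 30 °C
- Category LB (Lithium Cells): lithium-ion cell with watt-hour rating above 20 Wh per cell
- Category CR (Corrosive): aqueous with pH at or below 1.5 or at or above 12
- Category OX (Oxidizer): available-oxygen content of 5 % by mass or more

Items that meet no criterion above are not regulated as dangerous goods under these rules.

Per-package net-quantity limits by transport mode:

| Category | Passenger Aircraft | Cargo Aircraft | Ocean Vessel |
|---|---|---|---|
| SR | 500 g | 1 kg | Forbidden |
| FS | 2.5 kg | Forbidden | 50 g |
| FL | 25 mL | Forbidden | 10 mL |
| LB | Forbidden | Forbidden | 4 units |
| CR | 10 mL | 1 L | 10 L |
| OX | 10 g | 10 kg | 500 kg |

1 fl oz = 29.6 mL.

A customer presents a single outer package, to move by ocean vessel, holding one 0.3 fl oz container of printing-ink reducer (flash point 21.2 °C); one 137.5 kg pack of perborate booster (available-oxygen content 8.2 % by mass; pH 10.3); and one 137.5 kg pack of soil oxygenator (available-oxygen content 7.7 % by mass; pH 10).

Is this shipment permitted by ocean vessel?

Flash point 21.2 °C meets the Category FL criterion (Flammable Liquid), so the printing-ink reducer is Category FL.
Available-oxygen content 8.2 % by mass meets the Category OX criterion (Oxidizer), so the perborate booster is Category OX.
The soil oxygenator has available-oxygen content 7.7 % by mass, which is ≥ 5 % by mass, so it is Category OX (Oxidizer).
Category FL quantity: one 0.3 fl oz container = 8.88 mL.
8.88 mL is within the ocean vessel limit of 10 mL for Category FL.
Category OX net quantity: 137.5 kg + 137.5 kg = 275 kg.
275 kg is within the ocean vessel limit of 500 kg for Category OX.
Every hazard category is within its ocean vessel limit and no segregation rule is violated.

Yes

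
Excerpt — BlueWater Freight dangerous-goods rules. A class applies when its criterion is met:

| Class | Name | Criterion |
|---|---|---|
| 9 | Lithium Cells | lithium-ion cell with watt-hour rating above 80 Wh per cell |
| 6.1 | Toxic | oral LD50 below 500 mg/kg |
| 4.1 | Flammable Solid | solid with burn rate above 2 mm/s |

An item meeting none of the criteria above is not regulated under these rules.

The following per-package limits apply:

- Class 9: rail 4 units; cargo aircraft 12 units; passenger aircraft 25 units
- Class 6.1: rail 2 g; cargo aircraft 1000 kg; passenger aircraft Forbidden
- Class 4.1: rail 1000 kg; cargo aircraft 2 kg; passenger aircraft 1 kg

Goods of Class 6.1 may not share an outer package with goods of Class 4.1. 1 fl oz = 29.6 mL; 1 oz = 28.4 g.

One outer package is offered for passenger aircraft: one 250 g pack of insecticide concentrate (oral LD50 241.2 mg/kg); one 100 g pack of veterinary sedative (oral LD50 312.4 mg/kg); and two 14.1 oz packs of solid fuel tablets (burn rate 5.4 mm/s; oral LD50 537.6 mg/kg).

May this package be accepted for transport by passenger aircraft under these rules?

Insecticide concentrate: oral LD50 241.2 mg/kg < 500 mg/kg → Class 6.1 (Toxic).
With oral LD50 312.4 mg/kg (< 500 mg/kg), the veterinary sedative falls in Class 6.1.
Burn rate 5.4 mm/s meets the Class 4.1 criterion (Flammable Solid), so the solid fuel tablets are Class 4.1.
Total Class 6.1: 250 g + 100 g = 350 g.
By passenger aircraft, Class 6.1 is Forbidden regardless of quantity.
Class 4.1 quantity: two 14.1 oz packs = 800.88 g.
800.88 g ≤ 1 kg (passenger aircraft limit, Class 4.1) — within limit.
Class 6.1 and Class 4.1 may not share an outer package.

No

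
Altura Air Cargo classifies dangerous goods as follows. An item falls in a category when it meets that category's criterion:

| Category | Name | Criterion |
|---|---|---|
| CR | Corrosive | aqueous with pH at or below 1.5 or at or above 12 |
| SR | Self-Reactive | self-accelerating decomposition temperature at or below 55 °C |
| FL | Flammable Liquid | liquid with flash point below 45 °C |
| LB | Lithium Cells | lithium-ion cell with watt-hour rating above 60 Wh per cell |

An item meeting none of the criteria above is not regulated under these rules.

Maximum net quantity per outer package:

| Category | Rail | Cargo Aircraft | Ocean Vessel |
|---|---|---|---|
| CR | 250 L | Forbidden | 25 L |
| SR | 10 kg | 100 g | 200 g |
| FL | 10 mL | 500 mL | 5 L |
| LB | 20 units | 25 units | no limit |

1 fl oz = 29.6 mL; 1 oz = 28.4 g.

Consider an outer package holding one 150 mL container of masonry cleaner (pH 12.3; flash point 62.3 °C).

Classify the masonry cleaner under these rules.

The masonry cleaner has pH 12.3, which is ≥ 12, so it is Category CR (Corrosive).

Category CR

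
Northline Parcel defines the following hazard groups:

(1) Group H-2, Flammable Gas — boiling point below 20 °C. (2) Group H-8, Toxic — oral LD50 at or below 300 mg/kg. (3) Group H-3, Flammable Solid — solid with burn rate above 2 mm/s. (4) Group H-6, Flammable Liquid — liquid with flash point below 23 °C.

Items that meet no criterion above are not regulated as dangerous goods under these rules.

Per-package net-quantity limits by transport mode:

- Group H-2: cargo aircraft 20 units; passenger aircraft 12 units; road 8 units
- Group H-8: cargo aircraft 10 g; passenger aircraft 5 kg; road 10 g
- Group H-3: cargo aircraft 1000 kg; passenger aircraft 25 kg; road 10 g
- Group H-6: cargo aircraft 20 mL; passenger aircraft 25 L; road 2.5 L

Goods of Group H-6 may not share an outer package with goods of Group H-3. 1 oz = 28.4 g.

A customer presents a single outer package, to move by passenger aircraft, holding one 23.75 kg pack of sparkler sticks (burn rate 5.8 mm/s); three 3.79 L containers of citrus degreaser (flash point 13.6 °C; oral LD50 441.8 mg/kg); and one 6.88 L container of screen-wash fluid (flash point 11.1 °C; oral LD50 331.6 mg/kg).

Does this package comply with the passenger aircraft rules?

No

Sparkler sticks: burn rate 5.8 mm/s > 2 mm/s → Group H-3 (Flammable Solid).
Citrus degreaser: flash point 13.6 °C < 23 °C → Group H-6 (Flammable Liquid).
The screen-wash fluid has flash point 11.1 °C, which is < 23 °C, so it is Group H-6 (Flammable Liquid).
Total Group H-6: (three 3.79 L containers = 11.37 L) + 6.88 L = 18.25 L.
18.25 L is within the passenger aircraft limit of 25 L for Group H-6.
Group H-3 quantity: 23.75 kg.
23.75 kg is within the passenger aircraft limit of 25 kg for Group H-3.
Group H-6 and Group H-3 may not share an outer package.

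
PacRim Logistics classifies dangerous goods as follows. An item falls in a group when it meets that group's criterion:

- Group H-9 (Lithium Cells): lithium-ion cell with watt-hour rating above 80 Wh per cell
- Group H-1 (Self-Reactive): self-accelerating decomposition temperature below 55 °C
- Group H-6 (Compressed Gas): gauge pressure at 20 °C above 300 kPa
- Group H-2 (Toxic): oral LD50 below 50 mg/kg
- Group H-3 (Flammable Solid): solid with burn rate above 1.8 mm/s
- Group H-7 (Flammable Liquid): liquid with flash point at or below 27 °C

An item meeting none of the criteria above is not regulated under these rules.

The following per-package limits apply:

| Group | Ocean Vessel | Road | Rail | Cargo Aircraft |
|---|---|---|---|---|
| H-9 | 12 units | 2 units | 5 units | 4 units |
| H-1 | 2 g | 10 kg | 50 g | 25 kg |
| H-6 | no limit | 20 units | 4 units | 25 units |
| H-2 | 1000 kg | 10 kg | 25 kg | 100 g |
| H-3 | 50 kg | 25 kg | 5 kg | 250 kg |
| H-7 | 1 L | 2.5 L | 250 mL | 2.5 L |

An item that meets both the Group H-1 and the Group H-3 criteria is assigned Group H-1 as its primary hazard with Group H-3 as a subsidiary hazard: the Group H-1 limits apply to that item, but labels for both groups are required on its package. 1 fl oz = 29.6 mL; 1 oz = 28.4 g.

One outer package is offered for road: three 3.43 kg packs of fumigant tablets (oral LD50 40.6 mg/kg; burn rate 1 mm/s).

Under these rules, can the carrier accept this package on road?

No

The fumigant tablets have oral LD50 40.6 mg/kg, which is < 50 mg/kg, so they are Group H-2 (Toxic).
Group H-2 quantity: three 3.43 kg packs = 10.29 kg.
That exceeds the Group H-2 road limit of 10 kg.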